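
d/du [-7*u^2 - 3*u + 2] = -14*u - 3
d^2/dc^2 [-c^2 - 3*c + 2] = -2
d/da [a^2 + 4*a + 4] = 2*a + 4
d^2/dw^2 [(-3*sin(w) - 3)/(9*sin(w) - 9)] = 2*(sin(w) + 2)/(3*(sin(w) - 1)^2)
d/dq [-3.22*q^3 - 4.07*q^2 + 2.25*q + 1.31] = -9.66*q^2 - 8.14*q + 2.25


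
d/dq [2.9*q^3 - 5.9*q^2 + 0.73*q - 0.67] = 8.7*q^2 - 11.8*q + 0.73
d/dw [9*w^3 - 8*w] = 27*w^2 - 8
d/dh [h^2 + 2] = 2*h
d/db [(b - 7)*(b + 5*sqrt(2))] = 2*b - 7 + 5*sqrt(2)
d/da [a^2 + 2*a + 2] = 2*a + 2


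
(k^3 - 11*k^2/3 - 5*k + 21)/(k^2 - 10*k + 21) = (k^2 - 2*k/3 - 7)/(k - 7)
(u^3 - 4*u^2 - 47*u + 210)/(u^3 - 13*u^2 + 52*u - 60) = (u + 7)/(u - 2)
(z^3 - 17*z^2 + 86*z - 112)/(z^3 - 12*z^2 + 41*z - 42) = (z - 8)/(z - 3)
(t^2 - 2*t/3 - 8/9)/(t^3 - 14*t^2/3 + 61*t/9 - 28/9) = (3*t + 2)/(3*t^2 - 10*t + 7)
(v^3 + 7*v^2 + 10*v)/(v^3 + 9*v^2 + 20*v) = (v + 2)/(v + 4)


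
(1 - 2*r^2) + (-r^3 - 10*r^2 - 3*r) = -r^3 - 12*r^2 - 3*r + 1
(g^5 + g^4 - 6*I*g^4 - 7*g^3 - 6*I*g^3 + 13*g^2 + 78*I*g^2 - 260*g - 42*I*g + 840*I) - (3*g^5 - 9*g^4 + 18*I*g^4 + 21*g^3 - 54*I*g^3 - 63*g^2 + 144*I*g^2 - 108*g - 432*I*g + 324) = -2*g^5 + 10*g^4 - 24*I*g^4 - 28*g^3 + 48*I*g^3 + 76*g^2 - 66*I*g^2 - 152*g + 390*I*g - 324 + 840*I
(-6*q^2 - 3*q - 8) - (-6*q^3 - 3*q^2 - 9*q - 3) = 6*q^3 - 3*q^2 + 6*q - 5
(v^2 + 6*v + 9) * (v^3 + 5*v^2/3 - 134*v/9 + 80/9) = v^5 + 23*v^4/3 + 37*v^3/9 - 589*v^2/9 - 242*v/3 + 80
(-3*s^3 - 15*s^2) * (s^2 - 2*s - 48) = -3*s^5 - 9*s^4 + 174*s^3 + 720*s^2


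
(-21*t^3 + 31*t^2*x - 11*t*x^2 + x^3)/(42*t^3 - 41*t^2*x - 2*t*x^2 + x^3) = (-3*t + x)/(6*t + x)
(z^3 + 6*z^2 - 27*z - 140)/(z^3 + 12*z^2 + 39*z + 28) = (z - 5)/(z + 1)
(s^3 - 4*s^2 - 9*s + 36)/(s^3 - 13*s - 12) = (s - 3)/(s + 1)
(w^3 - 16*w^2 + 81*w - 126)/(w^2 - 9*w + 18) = w - 7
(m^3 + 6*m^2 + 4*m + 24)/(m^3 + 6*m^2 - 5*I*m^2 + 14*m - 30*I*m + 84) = (m - 2*I)/(m - 7*I)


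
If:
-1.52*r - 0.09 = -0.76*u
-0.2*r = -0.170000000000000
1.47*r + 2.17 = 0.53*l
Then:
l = 6.45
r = 0.85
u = 1.82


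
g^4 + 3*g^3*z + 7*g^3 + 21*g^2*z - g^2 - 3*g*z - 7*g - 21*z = (g - 1)*(g + 1)*(g + 7)*(g + 3*z)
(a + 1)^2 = a^2 + 2*a + 1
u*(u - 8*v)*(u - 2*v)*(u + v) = u^4 - 9*u^3*v + 6*u^2*v^2 + 16*u*v^3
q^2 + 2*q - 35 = (q - 5)*(q + 7)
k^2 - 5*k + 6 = (k - 3)*(k - 2)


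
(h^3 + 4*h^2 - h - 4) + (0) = h^3 + 4*h^2 - h - 4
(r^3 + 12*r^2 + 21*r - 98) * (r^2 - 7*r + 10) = r^5 + 5*r^4 - 53*r^3 - 125*r^2 + 896*r - 980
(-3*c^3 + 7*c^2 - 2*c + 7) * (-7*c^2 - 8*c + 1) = 21*c^5 - 25*c^4 - 45*c^3 - 26*c^2 - 58*c + 7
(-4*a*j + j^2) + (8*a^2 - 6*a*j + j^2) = 8*a^2 - 10*a*j + 2*j^2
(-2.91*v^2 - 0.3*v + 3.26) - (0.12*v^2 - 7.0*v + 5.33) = -3.03*v^2 + 6.7*v - 2.07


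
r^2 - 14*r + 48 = (r - 8)*(r - 6)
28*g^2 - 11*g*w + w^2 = (-7*g + w)*(-4*g + w)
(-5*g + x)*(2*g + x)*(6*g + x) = -60*g^3 - 28*g^2*x + 3*g*x^2 + x^3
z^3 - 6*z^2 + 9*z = z*(z - 3)^2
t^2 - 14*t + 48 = (t - 8)*(t - 6)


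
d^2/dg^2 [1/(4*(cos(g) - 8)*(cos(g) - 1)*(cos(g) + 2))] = (-200*(1 - cos(g)^2)^2 + 12*sin(g)^6 + 3*cos(g)^6 + 77*cos(g)^5 - 178*cos(g)^3 - 678*cos(g)^2 + 164*cos(g) + 612)/(4*(cos(g) - 8)^3*(cos(g) - 1)^3*(cos(g) + 2)^3)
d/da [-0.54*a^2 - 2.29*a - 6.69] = -1.08*a - 2.29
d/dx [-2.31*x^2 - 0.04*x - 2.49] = -4.62*x - 0.04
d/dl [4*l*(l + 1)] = 8*l + 4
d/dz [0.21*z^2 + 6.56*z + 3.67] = 0.42*z + 6.56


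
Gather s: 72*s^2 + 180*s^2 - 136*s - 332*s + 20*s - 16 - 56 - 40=252*s^2 - 448*s - 112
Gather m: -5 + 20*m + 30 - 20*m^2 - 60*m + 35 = -20*m^2 - 40*m + 60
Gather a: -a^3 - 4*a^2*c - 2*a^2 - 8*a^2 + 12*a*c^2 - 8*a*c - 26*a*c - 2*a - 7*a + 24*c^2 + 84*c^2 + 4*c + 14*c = -a^3 + a^2*(-4*c - 10) + a*(12*c^2 - 34*c - 9) + 108*c^2 + 18*c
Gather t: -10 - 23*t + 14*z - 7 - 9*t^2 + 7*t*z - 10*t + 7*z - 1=-9*t^2 + t*(7*z - 33) + 21*z - 18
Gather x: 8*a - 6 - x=8*a - x - 6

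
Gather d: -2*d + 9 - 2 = 7 - 2*d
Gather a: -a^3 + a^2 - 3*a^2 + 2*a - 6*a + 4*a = -a^3 - 2*a^2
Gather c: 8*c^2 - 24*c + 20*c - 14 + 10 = 8*c^2 - 4*c - 4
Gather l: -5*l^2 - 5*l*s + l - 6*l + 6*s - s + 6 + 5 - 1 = -5*l^2 + l*(-5*s - 5) + 5*s + 10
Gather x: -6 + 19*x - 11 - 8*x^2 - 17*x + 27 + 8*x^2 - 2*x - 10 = 0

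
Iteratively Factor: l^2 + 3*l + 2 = (l + 1)*(l + 2)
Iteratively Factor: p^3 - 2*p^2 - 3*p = (p + 1)*(p^2 - 3*p) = (p - 3)*(p + 1)*(p)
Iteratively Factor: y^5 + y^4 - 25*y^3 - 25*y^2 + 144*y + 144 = (y + 3)*(y^4 - 2*y^3 - 19*y^2 + 32*y + 48) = (y - 3)*(y + 3)*(y^3 + y^2 - 16*y - 16) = (y - 3)*(y + 3)*(y + 4)*(y^2 - 3*y - 4) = (y - 3)*(y + 1)*(y + 3)*(y + 4)*(y - 4)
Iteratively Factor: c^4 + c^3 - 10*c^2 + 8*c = (c)*(c^3 + c^2 - 10*c + 8) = c*(c + 4)*(c^2 - 3*c + 2) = c*(c - 2)*(c + 4)*(c - 1)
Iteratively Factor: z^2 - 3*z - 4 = (z - 4)*(z + 1)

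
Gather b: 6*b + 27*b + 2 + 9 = 33*b + 11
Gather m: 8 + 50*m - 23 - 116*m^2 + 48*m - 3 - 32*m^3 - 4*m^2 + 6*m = -32*m^3 - 120*m^2 + 104*m - 18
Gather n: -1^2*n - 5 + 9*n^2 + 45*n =9*n^2 + 44*n - 5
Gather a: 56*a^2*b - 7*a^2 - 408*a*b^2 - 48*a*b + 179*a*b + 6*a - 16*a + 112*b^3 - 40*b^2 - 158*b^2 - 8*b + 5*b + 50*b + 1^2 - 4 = a^2*(56*b - 7) + a*(-408*b^2 + 131*b - 10) + 112*b^3 - 198*b^2 + 47*b - 3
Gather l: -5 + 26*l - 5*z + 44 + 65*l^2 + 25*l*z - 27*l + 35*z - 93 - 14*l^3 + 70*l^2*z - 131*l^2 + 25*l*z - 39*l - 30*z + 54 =-14*l^3 + l^2*(70*z - 66) + l*(50*z - 40)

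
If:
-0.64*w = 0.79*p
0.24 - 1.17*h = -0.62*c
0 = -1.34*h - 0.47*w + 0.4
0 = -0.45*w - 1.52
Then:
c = 2.41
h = 1.48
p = 2.74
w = -3.38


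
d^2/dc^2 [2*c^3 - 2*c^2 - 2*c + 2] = 12*c - 4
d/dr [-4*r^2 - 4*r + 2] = -8*r - 4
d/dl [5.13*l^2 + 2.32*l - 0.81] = 10.26*l + 2.32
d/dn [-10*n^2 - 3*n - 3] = -20*n - 3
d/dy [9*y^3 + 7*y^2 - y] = 27*y^2 + 14*y - 1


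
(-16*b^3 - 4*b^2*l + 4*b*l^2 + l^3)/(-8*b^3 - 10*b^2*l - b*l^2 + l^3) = (8*b^2 - 2*b*l - l^2)/(4*b^2 + 3*b*l - l^2)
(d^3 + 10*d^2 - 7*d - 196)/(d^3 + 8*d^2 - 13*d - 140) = (d + 7)/(d + 5)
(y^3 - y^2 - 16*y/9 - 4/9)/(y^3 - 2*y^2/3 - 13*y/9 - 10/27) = 3*(y - 2)/(3*y - 5)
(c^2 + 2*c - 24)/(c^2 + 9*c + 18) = (c - 4)/(c + 3)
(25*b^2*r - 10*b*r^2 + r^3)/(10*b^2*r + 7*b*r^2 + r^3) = (25*b^2 - 10*b*r + r^2)/(10*b^2 + 7*b*r + r^2)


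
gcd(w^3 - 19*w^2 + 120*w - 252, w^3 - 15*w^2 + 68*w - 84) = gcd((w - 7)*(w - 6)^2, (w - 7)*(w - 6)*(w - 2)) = w^2 - 13*w + 42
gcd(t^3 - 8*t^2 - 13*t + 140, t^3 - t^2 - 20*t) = t^2 - t - 20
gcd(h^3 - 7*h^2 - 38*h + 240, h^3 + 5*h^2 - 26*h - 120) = h^2 + h - 30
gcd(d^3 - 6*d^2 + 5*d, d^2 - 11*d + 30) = d - 5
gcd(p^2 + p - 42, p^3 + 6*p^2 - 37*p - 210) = p^2 + p - 42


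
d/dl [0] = 0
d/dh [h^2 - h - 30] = 2*h - 1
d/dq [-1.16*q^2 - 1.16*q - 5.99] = -2.32*q - 1.16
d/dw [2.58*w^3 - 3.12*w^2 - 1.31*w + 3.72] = 7.74*w^2 - 6.24*w - 1.31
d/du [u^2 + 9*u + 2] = 2*u + 9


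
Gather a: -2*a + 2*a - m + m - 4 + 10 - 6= 0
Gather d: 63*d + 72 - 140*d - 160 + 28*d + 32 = -49*d - 56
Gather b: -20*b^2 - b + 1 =-20*b^2 - b + 1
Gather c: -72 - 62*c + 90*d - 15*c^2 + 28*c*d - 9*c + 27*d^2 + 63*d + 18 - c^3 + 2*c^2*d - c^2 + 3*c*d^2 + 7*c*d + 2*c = -c^3 + c^2*(2*d - 16) + c*(3*d^2 + 35*d - 69) + 27*d^2 + 153*d - 54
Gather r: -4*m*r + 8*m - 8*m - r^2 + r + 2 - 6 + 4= -r^2 + r*(1 - 4*m)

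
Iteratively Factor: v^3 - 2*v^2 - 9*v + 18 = (v - 2)*(v^2 - 9) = (v - 3)*(v - 2)*(v + 3)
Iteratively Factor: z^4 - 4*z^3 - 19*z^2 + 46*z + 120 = (z - 4)*(z^3 - 19*z - 30) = (z - 4)*(z + 3)*(z^2 - 3*z - 10) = (z - 4)*(z + 2)*(z + 3)*(z - 5)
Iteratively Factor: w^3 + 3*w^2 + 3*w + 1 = (w + 1)*(w^2 + 2*w + 1) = (w + 1)^2*(w + 1)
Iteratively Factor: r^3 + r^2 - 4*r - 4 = (r - 2)*(r^2 + 3*r + 2) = (r - 2)*(r + 2)*(r + 1)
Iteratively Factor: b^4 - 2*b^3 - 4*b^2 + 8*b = (b)*(b^3 - 2*b^2 - 4*b + 8) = b*(b - 2)*(b^2 - 4) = b*(b - 2)*(b + 2)*(b - 2)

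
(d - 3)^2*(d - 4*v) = d^3 - 4*d^2*v - 6*d^2 + 24*d*v + 9*d - 36*v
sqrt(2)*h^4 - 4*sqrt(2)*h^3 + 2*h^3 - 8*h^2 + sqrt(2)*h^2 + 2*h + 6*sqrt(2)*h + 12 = (h - 3)*(h - 2)*(h + sqrt(2))*(sqrt(2)*h + sqrt(2))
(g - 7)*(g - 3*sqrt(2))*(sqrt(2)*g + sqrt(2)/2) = sqrt(2)*g^3 - 13*sqrt(2)*g^2/2 - 6*g^2 - 7*sqrt(2)*g/2 + 39*g + 21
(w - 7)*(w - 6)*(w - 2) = w^3 - 15*w^2 + 68*w - 84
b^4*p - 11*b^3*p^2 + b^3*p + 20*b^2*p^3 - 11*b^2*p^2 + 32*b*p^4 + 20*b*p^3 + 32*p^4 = (b - 8*p)*(b - 4*p)*(b + p)*(b*p + p)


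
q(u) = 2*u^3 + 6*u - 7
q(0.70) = -2.11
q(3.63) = 110.44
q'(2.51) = 43.80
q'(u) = 6*u^2 + 6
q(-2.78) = -66.65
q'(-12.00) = 870.00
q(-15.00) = -6847.00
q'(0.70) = 8.94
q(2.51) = 39.69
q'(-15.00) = 1356.00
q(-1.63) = -25.44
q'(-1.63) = 21.94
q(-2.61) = -58.22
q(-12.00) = -3535.00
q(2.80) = 53.70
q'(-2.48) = 42.90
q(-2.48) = -52.39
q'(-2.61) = 46.87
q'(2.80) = 53.04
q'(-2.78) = 52.37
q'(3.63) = 85.06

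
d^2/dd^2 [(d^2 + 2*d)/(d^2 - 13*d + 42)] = 6*(5*d^3 - 42*d^2 - 84*d + 952)/(d^6 - 39*d^5 + 633*d^4 - 5473*d^3 + 26586*d^2 - 68796*d + 74088)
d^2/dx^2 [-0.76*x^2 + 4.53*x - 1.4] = -1.52000000000000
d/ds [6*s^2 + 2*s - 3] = 12*s + 2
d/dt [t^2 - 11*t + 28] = 2*t - 11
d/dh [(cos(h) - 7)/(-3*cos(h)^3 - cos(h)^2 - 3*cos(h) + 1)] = 32*(-3*cos(h)^3 + 31*cos(h)^2 + 7*cos(h) + 10)*sin(h)/(-4*sin(h)^2 + 21*cos(h) + 3*cos(3*h))^2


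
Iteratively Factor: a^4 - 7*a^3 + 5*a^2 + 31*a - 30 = (a + 2)*(a^3 - 9*a^2 + 23*a - 15) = (a - 5)*(a + 2)*(a^2 - 4*a + 3) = (a - 5)*(a - 1)*(a + 2)*(a - 3)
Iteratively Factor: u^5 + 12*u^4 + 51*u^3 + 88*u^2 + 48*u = (u + 4)*(u^4 + 8*u^3 + 19*u^2 + 12*u) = (u + 1)*(u + 4)*(u^3 + 7*u^2 + 12*u) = u*(u + 1)*(u + 4)*(u^2 + 7*u + 12) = u*(u + 1)*(u + 4)^2*(u + 3)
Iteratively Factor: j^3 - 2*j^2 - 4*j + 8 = (j - 2)*(j^2 - 4) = (j - 2)*(j + 2)*(j - 2)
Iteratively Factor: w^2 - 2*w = (w - 2)*(w)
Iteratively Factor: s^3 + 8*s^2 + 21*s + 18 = (s + 3)*(s^2 + 5*s + 6) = (s + 2)*(s + 3)*(s + 3)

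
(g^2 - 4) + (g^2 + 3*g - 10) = 2*g^2 + 3*g - 14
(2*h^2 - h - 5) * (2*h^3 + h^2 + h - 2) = 4*h^5 - 9*h^3 - 10*h^2 - 3*h + 10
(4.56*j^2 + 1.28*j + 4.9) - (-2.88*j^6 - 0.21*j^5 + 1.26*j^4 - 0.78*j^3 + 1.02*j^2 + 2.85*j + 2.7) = 2.88*j^6 + 0.21*j^5 - 1.26*j^4 + 0.78*j^3 + 3.54*j^2 - 1.57*j + 2.2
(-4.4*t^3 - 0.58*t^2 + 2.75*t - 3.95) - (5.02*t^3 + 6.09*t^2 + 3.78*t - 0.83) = -9.42*t^3 - 6.67*t^2 - 1.03*t - 3.12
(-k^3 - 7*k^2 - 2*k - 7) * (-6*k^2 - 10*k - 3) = 6*k^5 + 52*k^4 + 85*k^3 + 83*k^2 + 76*k + 21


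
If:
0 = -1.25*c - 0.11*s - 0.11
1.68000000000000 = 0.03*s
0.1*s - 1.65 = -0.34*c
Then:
No Solution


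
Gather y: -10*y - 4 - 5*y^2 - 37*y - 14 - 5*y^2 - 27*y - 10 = -10*y^2 - 74*y - 28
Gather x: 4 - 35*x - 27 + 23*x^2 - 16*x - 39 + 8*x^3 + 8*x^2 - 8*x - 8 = 8*x^3 + 31*x^2 - 59*x - 70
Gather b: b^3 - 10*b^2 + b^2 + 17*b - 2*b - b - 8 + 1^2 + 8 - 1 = b^3 - 9*b^2 + 14*b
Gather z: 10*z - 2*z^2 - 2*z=-2*z^2 + 8*z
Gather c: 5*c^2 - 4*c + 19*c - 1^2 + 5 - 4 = 5*c^2 + 15*c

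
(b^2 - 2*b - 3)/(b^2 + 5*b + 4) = (b - 3)/(b + 4)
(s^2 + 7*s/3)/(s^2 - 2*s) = (s + 7/3)/(s - 2)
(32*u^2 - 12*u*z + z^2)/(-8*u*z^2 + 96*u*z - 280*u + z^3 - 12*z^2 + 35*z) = (-4*u + z)/(z^2 - 12*z + 35)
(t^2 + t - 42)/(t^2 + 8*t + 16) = (t^2 + t - 42)/(t^2 + 8*t + 16)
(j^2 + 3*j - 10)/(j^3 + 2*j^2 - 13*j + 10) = 1/(j - 1)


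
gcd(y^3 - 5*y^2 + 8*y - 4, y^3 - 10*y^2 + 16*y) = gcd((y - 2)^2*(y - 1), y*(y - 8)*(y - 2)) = y - 2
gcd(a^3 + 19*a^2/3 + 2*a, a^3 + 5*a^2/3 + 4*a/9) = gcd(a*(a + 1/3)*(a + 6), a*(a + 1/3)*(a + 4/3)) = a^2 + a/3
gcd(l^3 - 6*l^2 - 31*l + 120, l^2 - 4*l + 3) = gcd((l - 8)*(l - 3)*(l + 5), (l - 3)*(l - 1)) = l - 3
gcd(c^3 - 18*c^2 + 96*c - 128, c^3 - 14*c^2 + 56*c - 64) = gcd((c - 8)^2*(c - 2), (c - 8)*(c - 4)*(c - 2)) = c^2 - 10*c + 16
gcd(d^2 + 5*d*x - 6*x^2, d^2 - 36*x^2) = d + 6*x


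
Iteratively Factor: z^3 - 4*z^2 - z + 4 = (z - 1)*(z^2 - 3*z - 4) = (z - 1)*(z + 1)*(z - 4)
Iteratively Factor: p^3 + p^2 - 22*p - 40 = (p - 5)*(p^2 + 6*p + 8) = (p - 5)*(p + 4)*(p + 2)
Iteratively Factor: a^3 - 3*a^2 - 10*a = (a - 5)*(a^2 + 2*a) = a*(a - 5)*(a + 2)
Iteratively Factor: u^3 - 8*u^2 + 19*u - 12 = (u - 1)*(u^2 - 7*u + 12) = (u - 3)*(u - 1)*(u - 4)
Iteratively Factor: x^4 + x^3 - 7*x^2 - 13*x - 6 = (x + 2)*(x^3 - x^2 - 5*x - 3) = (x - 3)*(x + 2)*(x^2 + 2*x + 1) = (x - 3)*(x + 1)*(x + 2)*(x + 1)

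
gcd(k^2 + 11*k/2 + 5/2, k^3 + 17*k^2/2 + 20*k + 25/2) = k + 5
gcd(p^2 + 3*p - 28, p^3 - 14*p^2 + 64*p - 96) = p - 4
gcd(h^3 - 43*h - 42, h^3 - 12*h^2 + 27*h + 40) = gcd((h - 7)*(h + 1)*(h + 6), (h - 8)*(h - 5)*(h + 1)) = h + 1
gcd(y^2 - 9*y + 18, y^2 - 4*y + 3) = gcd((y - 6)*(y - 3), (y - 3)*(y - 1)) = y - 3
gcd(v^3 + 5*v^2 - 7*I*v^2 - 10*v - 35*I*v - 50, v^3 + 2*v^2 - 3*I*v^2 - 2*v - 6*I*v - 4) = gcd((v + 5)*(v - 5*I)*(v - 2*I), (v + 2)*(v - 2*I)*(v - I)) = v - 2*I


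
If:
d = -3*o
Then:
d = -3*o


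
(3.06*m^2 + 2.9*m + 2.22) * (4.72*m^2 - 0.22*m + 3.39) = 14.4432*m^4 + 13.0148*m^3 + 20.2138*m^2 + 9.3426*m + 7.5258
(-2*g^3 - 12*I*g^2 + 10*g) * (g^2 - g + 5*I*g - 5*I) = -2*g^5 + 2*g^4 - 22*I*g^4 + 70*g^3 + 22*I*g^3 - 70*g^2 + 50*I*g^2 - 50*I*g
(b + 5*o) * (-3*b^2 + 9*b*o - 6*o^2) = -3*b^3 - 6*b^2*o + 39*b*o^2 - 30*o^3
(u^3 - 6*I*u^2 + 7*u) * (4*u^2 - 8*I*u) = 4*u^5 - 32*I*u^4 - 20*u^3 - 56*I*u^2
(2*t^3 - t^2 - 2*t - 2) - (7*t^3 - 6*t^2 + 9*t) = -5*t^3 + 5*t^2 - 11*t - 2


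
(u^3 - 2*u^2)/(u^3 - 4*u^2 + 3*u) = u*(u - 2)/(u^2 - 4*u + 3)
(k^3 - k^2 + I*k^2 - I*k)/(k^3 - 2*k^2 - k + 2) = k*(k + I)/(k^2 - k - 2)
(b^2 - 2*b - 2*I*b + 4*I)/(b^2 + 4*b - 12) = (b - 2*I)/(b + 6)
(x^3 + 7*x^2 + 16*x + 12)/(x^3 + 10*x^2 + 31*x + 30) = (x + 2)/(x + 5)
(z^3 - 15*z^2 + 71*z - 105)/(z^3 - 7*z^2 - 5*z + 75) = (z^2 - 10*z + 21)/(z^2 - 2*z - 15)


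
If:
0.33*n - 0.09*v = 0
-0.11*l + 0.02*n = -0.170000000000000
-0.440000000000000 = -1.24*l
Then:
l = 0.35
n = -6.55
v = -24.01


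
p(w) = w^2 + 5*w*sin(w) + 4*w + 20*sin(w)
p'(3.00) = -23.94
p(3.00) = 25.94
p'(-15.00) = 12.53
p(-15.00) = 200.77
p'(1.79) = 6.17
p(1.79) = 38.62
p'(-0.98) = 6.30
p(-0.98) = -15.50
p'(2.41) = -11.69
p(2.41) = 36.86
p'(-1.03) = 5.30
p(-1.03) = -15.79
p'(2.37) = -10.60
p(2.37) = 37.31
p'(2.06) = -1.71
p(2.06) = 39.23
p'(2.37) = -10.60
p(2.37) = 37.31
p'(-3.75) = -1.67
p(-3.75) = -0.22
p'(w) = 5*w*cos(w) + 2*w + 5*sin(w) + 20*cos(w) + 4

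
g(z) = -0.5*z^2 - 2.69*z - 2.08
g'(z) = -1.0*z - 2.69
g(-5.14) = -1.46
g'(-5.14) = 2.45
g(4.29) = -22.82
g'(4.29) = -6.98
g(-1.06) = 0.21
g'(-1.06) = -1.63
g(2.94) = -14.31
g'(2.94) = -5.63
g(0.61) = -3.91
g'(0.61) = -3.30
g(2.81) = -13.59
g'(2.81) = -5.50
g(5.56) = -32.49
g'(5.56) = -8.25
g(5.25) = -29.98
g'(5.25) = -7.94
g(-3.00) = 1.49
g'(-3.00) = 0.31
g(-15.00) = -74.23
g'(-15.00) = 12.31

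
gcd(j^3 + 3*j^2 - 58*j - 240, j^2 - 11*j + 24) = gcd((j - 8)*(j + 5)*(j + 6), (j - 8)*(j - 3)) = j - 8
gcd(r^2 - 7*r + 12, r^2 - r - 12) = r - 4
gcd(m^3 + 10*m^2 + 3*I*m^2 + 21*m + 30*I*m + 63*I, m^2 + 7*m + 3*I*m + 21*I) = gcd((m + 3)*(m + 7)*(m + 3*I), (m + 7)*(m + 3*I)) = m^2 + m*(7 + 3*I) + 21*I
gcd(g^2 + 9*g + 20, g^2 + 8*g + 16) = g + 4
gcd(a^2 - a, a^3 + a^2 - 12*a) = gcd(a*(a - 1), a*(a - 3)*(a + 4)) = a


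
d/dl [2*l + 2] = 2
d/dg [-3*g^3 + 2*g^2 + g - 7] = -9*g^2 + 4*g + 1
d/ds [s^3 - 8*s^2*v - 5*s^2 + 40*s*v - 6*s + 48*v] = 3*s^2 - 16*s*v - 10*s + 40*v - 6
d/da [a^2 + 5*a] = 2*a + 5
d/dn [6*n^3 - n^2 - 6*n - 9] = 18*n^2 - 2*n - 6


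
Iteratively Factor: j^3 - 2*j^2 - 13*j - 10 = (j + 2)*(j^2 - 4*j - 5) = (j + 1)*(j + 2)*(j - 5)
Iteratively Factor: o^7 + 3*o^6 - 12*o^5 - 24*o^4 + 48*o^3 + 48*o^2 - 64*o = (o + 2)*(o^6 + o^5 - 14*o^4 + 4*o^3 + 40*o^2 - 32*o) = (o + 2)*(o + 4)*(o^5 - 3*o^4 - 2*o^3 + 12*o^2 - 8*o) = o*(o + 2)*(o + 4)*(o^4 - 3*o^3 - 2*o^2 + 12*o - 8) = o*(o - 2)*(o + 2)*(o + 4)*(o^3 - o^2 - 4*o + 4) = o*(o - 2)*(o - 1)*(o + 2)*(o + 4)*(o^2 - 4) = o*(o - 2)^2*(o - 1)*(o + 2)*(o + 4)*(o + 2)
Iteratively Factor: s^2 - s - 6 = (s - 3)*(s + 2)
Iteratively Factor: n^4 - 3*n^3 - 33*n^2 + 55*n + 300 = (n + 4)*(n^3 - 7*n^2 - 5*n + 75) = (n + 3)*(n + 4)*(n^2 - 10*n + 25) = (n - 5)*(n + 3)*(n + 4)*(n - 5)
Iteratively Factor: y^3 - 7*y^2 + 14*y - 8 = (y - 2)*(y^2 - 5*y + 4) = (y - 4)*(y - 2)*(y - 1)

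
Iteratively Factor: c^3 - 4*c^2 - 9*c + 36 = (c - 3)*(c^2 - c - 12) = (c - 4)*(c - 3)*(c + 3)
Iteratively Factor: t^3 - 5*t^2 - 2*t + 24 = (t - 3)*(t^2 - 2*t - 8) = (t - 4)*(t - 3)*(t + 2)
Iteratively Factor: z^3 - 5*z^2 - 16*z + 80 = (z + 4)*(z^2 - 9*z + 20) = (z - 4)*(z + 4)*(z - 5)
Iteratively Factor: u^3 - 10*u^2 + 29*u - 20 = (u - 5)*(u^2 - 5*u + 4) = (u - 5)*(u - 1)*(u - 4)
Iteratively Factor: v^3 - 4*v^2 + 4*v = (v - 2)*(v^2 - 2*v) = v*(v - 2)*(v - 2)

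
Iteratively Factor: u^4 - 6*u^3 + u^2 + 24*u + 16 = (u - 4)*(u^3 - 2*u^2 - 7*u - 4) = (u - 4)*(u + 1)*(u^2 - 3*u - 4) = (u - 4)^2*(u + 1)*(u + 1)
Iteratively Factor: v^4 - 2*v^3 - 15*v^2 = (v + 3)*(v^3 - 5*v^2) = v*(v + 3)*(v^2 - 5*v) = v*(v - 5)*(v + 3)*(v)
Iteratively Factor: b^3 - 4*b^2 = (b - 4)*(b^2) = b*(b - 4)*(b)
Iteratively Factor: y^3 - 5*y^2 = (y - 5)*(y^2) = y*(y - 5)*(y)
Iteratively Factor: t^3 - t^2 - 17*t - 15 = (t + 1)*(t^2 - 2*t - 15) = (t + 1)*(t + 3)*(t - 5)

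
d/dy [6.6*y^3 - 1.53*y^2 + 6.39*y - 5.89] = 19.8*y^2 - 3.06*y + 6.39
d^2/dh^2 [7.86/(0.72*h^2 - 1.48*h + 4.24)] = (-8.149248*h^2 + 16.751232*h + 7.86*(1.44*h - 1.48)*(2.88*h - 2.96) - 47.990016)/(0.72*h^2 - 1.48*h + 4.24)^3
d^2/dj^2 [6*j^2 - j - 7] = 12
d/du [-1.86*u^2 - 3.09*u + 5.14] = -3.72*u - 3.09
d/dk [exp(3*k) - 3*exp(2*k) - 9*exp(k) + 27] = 3*(exp(2*k) - 2*exp(k) - 3)*exp(k)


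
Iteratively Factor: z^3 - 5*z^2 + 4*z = (z - 4)*(z^2 - z) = z*(z - 4)*(z - 1)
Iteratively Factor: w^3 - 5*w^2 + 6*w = (w)*(w^2 - 5*w + 6) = w*(w - 2)*(w - 3)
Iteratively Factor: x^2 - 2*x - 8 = (x + 2)*(x - 4)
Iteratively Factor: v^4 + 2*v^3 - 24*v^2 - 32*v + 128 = (v + 4)*(v^3 - 2*v^2 - 16*v + 32) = (v - 2)*(v + 4)*(v^2 - 16) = (v - 2)*(v + 4)^2*(v - 4)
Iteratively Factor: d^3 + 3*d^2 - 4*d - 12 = (d - 2)*(d^2 + 5*d + 6) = (d - 2)*(d + 2)*(d + 3)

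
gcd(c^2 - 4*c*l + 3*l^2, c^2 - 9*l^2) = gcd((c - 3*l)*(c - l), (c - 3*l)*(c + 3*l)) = c - 3*l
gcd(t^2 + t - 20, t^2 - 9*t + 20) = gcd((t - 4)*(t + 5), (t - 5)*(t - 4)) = t - 4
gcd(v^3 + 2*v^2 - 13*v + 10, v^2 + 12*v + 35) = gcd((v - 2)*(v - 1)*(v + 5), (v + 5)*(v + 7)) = v + 5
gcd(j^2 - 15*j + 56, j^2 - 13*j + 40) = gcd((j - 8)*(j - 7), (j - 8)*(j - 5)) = j - 8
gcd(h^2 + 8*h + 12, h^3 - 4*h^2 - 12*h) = h + 2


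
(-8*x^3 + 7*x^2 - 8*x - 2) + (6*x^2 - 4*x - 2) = -8*x^3 + 13*x^2 - 12*x - 4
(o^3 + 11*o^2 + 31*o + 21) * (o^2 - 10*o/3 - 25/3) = o^5 + 23*o^4/3 - 14*o^3 - 174*o^2 - 985*o/3 - 175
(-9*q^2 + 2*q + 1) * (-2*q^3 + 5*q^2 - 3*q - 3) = 18*q^5 - 49*q^4 + 35*q^3 + 26*q^2 - 9*q - 3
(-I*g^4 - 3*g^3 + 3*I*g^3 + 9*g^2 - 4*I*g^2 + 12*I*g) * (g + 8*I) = -I*g^5 + 5*g^4 + 3*I*g^4 - 15*g^3 - 28*I*g^3 + 32*g^2 + 84*I*g^2 - 96*g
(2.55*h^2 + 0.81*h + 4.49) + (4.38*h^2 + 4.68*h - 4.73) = 6.93*h^2 + 5.49*h - 0.24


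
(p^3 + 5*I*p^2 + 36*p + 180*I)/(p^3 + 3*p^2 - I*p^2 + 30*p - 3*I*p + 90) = (p + 6*I)/(p + 3)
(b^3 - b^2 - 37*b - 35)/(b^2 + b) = b - 2 - 35/b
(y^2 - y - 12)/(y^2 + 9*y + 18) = (y - 4)/(y + 6)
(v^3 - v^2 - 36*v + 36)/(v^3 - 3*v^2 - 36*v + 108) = (v - 1)/(v - 3)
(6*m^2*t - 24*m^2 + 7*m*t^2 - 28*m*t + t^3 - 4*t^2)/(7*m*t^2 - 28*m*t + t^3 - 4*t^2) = (6*m^2 + 7*m*t + t^2)/(t*(7*m + t))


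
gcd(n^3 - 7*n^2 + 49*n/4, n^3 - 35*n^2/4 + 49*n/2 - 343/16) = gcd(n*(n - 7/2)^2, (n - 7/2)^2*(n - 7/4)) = n^2 - 7*n + 49/4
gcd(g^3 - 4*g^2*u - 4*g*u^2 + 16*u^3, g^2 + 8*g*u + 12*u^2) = g + 2*u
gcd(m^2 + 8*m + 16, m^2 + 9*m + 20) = m + 4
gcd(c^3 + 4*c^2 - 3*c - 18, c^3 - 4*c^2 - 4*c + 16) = c - 2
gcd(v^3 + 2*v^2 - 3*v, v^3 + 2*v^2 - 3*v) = v^3 + 2*v^2 - 3*v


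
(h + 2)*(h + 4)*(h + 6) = h^3 + 12*h^2 + 44*h + 48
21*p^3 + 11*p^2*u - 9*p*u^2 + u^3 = (-7*p + u)*(-3*p + u)*(p + u)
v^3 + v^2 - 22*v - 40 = (v - 5)*(v + 2)*(v + 4)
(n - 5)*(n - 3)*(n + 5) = n^3 - 3*n^2 - 25*n + 75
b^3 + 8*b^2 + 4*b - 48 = (b - 2)*(b + 4)*(b + 6)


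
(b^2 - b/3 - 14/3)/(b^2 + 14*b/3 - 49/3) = (b + 2)/(b + 7)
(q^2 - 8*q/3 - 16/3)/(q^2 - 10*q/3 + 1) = (3*q^2 - 8*q - 16)/(3*q^2 - 10*q + 3)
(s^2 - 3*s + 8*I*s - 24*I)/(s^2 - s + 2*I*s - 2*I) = (s^2 + s*(-3 + 8*I) - 24*I)/(s^2 + s*(-1 + 2*I) - 2*I)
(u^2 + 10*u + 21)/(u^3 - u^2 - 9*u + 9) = (u + 7)/(u^2 - 4*u + 3)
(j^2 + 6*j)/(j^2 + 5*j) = (j + 6)/(j + 5)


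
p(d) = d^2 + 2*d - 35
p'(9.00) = 20.00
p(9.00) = 64.00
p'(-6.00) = -10.00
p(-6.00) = -11.00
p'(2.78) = 7.56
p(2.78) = -21.71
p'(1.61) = 5.22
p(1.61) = -29.19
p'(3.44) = 8.88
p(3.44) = -16.29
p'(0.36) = 2.72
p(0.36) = -34.15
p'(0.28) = 2.56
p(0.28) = -34.36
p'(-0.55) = 0.90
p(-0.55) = -35.80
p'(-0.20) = 1.60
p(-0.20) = -35.36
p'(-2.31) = -2.62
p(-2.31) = -34.28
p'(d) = 2*d + 2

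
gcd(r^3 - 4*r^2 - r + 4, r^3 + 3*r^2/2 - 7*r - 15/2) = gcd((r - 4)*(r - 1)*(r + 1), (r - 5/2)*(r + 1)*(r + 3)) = r + 1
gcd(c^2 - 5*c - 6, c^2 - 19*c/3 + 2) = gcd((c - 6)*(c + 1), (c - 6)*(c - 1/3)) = c - 6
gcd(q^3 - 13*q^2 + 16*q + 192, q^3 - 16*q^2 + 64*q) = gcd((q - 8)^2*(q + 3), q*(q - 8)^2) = q^2 - 16*q + 64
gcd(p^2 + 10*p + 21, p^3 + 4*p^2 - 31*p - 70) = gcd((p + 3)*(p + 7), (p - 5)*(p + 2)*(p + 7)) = p + 7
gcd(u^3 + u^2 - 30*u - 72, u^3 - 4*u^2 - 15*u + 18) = u^2 - 3*u - 18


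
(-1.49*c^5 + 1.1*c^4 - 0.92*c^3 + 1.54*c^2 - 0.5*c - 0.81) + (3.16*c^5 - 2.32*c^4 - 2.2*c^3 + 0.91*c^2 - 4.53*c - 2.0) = 1.67*c^5 - 1.22*c^4 - 3.12*c^3 + 2.45*c^2 - 5.03*c - 2.81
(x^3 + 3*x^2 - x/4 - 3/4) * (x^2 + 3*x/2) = x^5 + 9*x^4/2 + 17*x^3/4 - 9*x^2/8 - 9*x/8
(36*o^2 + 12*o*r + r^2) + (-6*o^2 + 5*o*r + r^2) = 30*o^2 + 17*o*r + 2*r^2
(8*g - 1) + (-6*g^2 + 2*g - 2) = -6*g^2 + 10*g - 3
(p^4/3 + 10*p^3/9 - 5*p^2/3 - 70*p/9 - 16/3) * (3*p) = p^5 + 10*p^4/3 - 5*p^3 - 70*p^2/3 - 16*p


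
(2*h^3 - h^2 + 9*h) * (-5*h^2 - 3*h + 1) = -10*h^5 - h^4 - 40*h^3 - 28*h^2 + 9*h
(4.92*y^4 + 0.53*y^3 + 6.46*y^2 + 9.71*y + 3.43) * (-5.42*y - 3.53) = -26.6664*y^5 - 20.2402*y^4 - 36.8841*y^3 - 75.432*y^2 - 52.8669*y - 12.1079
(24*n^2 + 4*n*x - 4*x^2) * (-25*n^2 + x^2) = -600*n^4 - 100*n^3*x + 124*n^2*x^2 + 4*n*x^3 - 4*x^4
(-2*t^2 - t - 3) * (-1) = 2*t^2 + t + 3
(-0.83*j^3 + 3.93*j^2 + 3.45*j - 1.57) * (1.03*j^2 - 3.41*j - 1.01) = -0.8549*j^5 + 6.8782*j^4 - 9.0095*j^3 - 17.3509*j^2 + 1.8692*j + 1.5857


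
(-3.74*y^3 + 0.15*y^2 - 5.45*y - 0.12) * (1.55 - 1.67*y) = 6.2458*y^4 - 6.0475*y^3 + 9.334*y^2 - 8.2471*y - 0.186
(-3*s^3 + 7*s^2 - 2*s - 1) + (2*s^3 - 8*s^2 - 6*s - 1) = -s^3 - s^2 - 8*s - 2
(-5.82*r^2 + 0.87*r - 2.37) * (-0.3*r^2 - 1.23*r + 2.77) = 1.746*r^4 + 6.8976*r^3 - 16.4805*r^2 + 5.325*r - 6.5649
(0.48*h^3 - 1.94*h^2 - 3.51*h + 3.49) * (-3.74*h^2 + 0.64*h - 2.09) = -1.7952*h^5 + 7.5628*h^4 + 10.8826*h^3 - 11.2444*h^2 + 9.5695*h - 7.2941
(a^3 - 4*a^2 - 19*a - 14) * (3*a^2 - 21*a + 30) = 3*a^5 - 33*a^4 + 57*a^3 + 237*a^2 - 276*a - 420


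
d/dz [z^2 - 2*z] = 2*z - 2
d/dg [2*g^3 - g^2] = 2*g*(3*g - 1)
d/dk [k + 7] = 1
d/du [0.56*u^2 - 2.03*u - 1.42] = 1.12*u - 2.03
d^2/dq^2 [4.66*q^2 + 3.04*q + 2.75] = 9.32000000000000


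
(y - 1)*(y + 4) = y^2 + 3*y - 4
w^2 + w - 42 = (w - 6)*(w + 7)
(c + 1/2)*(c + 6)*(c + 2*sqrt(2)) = c^3 + 2*sqrt(2)*c^2 + 13*c^2/2 + 3*c + 13*sqrt(2)*c + 6*sqrt(2)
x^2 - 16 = (x - 4)*(x + 4)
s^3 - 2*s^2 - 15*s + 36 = (s - 3)^2*(s + 4)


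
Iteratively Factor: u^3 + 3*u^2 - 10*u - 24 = (u + 2)*(u^2 + u - 12) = (u - 3)*(u + 2)*(u + 4)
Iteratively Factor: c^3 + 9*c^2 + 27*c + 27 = (c + 3)*(c^2 + 6*c + 9) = (c + 3)^2*(c + 3)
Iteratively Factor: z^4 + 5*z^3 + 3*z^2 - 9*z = (z - 1)*(z^3 + 6*z^2 + 9*z) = (z - 1)*(z + 3)*(z^2 + 3*z) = z*(z - 1)*(z + 3)*(z + 3)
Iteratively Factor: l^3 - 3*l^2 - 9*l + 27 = (l - 3)*(l^2 - 9) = (l - 3)*(l + 3)*(l - 3)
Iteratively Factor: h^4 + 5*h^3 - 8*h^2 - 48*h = (h - 3)*(h^3 + 8*h^2 + 16*h) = (h - 3)*(h + 4)*(h^2 + 4*h) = h*(h - 3)*(h + 4)*(h + 4)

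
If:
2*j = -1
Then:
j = -1/2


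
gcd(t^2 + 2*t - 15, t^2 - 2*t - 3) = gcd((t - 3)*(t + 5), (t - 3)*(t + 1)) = t - 3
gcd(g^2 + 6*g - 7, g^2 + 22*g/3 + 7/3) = g + 7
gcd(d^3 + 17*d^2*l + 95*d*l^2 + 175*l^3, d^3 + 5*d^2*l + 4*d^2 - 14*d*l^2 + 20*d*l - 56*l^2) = d + 7*l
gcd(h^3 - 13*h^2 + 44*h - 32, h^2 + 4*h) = 1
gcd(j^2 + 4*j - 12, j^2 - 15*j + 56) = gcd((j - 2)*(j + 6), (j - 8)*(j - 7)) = 1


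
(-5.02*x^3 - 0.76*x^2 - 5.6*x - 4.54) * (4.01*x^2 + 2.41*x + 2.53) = -20.1302*x^5 - 15.1458*x^4 - 36.9882*x^3 - 33.6242*x^2 - 25.1094*x - 11.4862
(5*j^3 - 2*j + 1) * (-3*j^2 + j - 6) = -15*j^5 + 5*j^4 - 24*j^3 - 5*j^2 + 13*j - 6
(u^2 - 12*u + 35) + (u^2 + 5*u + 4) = 2*u^2 - 7*u + 39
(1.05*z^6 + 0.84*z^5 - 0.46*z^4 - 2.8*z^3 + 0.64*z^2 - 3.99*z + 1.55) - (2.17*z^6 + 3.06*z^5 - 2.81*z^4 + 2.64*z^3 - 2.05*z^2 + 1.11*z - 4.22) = -1.12*z^6 - 2.22*z^5 + 2.35*z^4 - 5.44*z^3 + 2.69*z^2 - 5.1*z + 5.77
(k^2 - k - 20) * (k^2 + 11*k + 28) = k^4 + 10*k^3 - 3*k^2 - 248*k - 560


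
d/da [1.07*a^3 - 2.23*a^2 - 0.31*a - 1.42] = 3.21*a^2 - 4.46*a - 0.31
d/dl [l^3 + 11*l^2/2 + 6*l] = 3*l^2 + 11*l + 6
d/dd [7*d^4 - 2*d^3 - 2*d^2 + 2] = 2*d*(14*d^2 - 3*d - 2)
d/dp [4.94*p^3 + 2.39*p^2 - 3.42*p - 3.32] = 14.82*p^2 + 4.78*p - 3.42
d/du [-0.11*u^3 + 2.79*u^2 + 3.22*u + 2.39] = -0.33*u^2 + 5.58*u + 3.22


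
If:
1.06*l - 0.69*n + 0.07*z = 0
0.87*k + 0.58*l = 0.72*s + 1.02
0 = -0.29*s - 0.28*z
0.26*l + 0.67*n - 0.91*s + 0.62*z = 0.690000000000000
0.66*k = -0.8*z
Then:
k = 0.81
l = 1.35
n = 2.00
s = 0.64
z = -0.67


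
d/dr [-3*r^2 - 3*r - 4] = -6*r - 3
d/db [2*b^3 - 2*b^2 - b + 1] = 6*b^2 - 4*b - 1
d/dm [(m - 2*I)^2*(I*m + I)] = I*(m - 2*I)*(3*m + 2 - 2*I)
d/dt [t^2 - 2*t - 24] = 2*t - 2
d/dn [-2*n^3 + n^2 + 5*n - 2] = -6*n^2 + 2*n + 5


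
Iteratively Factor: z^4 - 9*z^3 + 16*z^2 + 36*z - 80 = (z - 2)*(z^3 - 7*z^2 + 2*z + 40) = (z - 5)*(z - 2)*(z^2 - 2*z - 8) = (z - 5)*(z - 2)*(z + 2)*(z - 4)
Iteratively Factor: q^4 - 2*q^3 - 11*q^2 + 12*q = (q - 4)*(q^3 + 2*q^2 - 3*q) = q*(q - 4)*(q^2 + 2*q - 3) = q*(q - 4)*(q - 1)*(q + 3)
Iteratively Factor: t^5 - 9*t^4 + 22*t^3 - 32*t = (t - 2)*(t^4 - 7*t^3 + 8*t^2 + 16*t) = t*(t - 2)*(t^3 - 7*t^2 + 8*t + 16) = t*(t - 4)*(t - 2)*(t^2 - 3*t - 4) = t*(t - 4)^2*(t - 2)*(t + 1)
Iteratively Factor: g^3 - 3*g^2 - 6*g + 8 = (g - 4)*(g^2 + g - 2) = (g - 4)*(g - 1)*(g + 2)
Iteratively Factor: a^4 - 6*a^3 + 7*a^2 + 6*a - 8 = (a - 4)*(a^3 - 2*a^2 - a + 2) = (a - 4)*(a + 1)*(a^2 - 3*a + 2) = (a - 4)*(a - 1)*(a + 1)*(a - 2)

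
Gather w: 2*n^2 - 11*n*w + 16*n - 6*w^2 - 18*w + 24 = 2*n^2 + 16*n - 6*w^2 + w*(-11*n - 18) + 24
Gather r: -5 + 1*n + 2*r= n + 2*r - 5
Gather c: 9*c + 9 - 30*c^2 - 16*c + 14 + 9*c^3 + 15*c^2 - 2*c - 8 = 9*c^3 - 15*c^2 - 9*c + 15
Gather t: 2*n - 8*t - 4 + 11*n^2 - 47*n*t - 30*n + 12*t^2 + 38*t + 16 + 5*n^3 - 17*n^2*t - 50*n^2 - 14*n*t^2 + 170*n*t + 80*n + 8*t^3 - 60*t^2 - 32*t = 5*n^3 - 39*n^2 + 52*n + 8*t^3 + t^2*(-14*n - 48) + t*(-17*n^2 + 123*n - 2) + 12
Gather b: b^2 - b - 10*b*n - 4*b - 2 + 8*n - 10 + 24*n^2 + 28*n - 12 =b^2 + b*(-10*n - 5) + 24*n^2 + 36*n - 24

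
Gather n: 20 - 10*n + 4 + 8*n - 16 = 8 - 2*n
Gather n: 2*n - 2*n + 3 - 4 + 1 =0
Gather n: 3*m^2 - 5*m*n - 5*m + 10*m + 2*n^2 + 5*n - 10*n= 3*m^2 + 5*m + 2*n^2 + n*(-5*m - 5)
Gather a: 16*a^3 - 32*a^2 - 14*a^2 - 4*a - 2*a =16*a^3 - 46*a^2 - 6*a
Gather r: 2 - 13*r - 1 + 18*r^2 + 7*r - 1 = 18*r^2 - 6*r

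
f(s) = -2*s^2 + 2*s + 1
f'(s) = 2 - 4*s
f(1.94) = -2.65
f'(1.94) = -5.76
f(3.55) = -17.10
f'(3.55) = -12.20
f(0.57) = 1.49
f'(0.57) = -0.28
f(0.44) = 1.49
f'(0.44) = 0.24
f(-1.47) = -6.26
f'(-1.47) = 7.88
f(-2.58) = -17.47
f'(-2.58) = 12.32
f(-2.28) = -13.96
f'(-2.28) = 11.12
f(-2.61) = -17.84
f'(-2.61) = 12.44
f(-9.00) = -179.00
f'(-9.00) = 38.00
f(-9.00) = -179.00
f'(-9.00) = 38.00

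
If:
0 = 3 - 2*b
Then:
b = 3/2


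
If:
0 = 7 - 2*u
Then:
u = 7/2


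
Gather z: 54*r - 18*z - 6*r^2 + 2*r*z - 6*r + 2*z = -6*r^2 + 48*r + z*(2*r - 16)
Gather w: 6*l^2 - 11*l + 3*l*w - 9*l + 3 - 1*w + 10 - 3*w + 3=6*l^2 - 20*l + w*(3*l - 4) + 16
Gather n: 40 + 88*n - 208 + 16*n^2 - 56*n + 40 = 16*n^2 + 32*n - 128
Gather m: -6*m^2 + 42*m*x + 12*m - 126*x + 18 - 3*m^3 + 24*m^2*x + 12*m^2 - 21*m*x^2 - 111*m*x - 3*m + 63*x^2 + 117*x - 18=-3*m^3 + m^2*(24*x + 6) + m*(-21*x^2 - 69*x + 9) + 63*x^2 - 9*x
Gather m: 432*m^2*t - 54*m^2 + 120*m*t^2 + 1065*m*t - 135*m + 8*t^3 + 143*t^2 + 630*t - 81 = m^2*(432*t - 54) + m*(120*t^2 + 1065*t - 135) + 8*t^3 + 143*t^2 + 630*t - 81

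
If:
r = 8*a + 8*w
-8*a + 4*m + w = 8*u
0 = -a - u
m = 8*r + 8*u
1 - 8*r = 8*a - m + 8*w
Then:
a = 257/2320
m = 7/290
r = 33/290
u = -257/2320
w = -14/145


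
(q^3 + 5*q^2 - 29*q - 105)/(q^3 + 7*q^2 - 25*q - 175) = (q + 3)/(q + 5)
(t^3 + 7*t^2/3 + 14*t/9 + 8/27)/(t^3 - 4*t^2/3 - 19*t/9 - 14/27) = (3*t + 4)/(3*t - 7)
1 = 1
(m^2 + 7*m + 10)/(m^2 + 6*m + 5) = (m + 2)/(m + 1)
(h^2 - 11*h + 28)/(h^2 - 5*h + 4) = (h - 7)/(h - 1)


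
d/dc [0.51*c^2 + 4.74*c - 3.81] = 1.02*c + 4.74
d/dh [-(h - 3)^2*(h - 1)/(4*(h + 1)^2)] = (h - 3)*((5 - 3*h)*(h + 1) + 2*(h - 3)*(h - 1))/(4*(h + 1)^3)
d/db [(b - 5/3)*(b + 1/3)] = 2*b - 4/3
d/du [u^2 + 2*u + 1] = 2*u + 2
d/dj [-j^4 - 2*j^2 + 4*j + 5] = -4*j^3 - 4*j + 4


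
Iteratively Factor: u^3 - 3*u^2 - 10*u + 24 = (u + 3)*(u^2 - 6*u + 8) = (u - 4)*(u + 3)*(u - 2)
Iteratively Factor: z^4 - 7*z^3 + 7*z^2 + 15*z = (z)*(z^3 - 7*z^2 + 7*z + 15) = z*(z - 5)*(z^2 - 2*z - 3) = z*(z - 5)*(z + 1)*(z - 3)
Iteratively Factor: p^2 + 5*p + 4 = (p + 4)*(p + 1)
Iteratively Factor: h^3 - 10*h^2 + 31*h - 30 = (h - 5)*(h^2 - 5*h + 6) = (h - 5)*(h - 3)*(h - 2)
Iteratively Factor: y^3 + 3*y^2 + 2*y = (y)*(y^2 + 3*y + 2) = y*(y + 2)*(y + 1)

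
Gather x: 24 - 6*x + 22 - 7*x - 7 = 39 - 13*x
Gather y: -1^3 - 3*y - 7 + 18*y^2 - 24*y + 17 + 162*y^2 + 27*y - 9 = 180*y^2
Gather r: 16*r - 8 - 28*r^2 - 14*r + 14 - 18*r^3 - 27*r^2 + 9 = -18*r^3 - 55*r^2 + 2*r + 15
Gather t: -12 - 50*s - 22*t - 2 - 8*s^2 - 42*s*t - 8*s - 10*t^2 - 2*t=-8*s^2 - 58*s - 10*t^2 + t*(-42*s - 24) - 14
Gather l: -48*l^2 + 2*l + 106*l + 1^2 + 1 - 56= -48*l^2 + 108*l - 54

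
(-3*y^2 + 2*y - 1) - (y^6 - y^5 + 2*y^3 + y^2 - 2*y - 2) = -y^6 + y^5 - 2*y^3 - 4*y^2 + 4*y + 1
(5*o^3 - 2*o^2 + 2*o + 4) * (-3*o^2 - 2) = -15*o^5 + 6*o^4 - 16*o^3 - 8*o^2 - 4*o - 8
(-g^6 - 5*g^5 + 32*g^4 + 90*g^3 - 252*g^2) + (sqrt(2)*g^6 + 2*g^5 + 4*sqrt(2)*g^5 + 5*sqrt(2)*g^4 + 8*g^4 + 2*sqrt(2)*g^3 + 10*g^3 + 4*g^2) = -g^6 + sqrt(2)*g^6 - 3*g^5 + 4*sqrt(2)*g^5 + 5*sqrt(2)*g^4 + 40*g^4 + 2*sqrt(2)*g^3 + 100*g^3 - 248*g^2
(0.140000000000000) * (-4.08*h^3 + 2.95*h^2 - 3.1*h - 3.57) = -0.5712*h^3 + 0.413*h^2 - 0.434*h - 0.4998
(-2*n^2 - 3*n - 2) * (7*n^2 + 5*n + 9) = -14*n^4 - 31*n^3 - 47*n^2 - 37*n - 18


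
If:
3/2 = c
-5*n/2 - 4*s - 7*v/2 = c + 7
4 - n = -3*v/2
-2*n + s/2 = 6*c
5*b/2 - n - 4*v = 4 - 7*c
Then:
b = -7423/625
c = 3/2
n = -427/125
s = 542/125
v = -618/125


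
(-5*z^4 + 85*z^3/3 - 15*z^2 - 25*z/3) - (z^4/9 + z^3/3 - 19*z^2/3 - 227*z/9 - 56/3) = -46*z^4/9 + 28*z^3 - 26*z^2/3 + 152*z/9 + 56/3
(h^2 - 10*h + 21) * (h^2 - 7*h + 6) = h^4 - 17*h^3 + 97*h^2 - 207*h + 126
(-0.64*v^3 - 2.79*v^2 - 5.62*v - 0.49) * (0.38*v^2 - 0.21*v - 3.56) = -0.2432*v^5 - 0.9258*v^4 + 0.7287*v^3 + 10.9264*v^2 + 20.1101*v + 1.7444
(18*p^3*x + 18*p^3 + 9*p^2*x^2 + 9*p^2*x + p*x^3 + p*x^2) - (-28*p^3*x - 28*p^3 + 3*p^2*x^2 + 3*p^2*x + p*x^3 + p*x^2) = 46*p^3*x + 46*p^3 + 6*p^2*x^2 + 6*p^2*x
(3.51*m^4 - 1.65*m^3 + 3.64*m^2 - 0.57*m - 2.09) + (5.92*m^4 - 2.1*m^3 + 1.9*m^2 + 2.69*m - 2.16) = 9.43*m^4 - 3.75*m^3 + 5.54*m^2 + 2.12*m - 4.25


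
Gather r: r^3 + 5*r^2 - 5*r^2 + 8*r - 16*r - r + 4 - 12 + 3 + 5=r^3 - 9*r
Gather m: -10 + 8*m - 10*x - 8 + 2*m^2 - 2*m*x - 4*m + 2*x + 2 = 2*m^2 + m*(4 - 2*x) - 8*x - 16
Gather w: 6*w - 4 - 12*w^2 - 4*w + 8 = -12*w^2 + 2*w + 4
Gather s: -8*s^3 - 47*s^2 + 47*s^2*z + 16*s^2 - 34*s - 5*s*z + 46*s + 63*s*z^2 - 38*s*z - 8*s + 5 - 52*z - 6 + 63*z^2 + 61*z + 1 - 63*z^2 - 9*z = -8*s^3 + s^2*(47*z - 31) + s*(63*z^2 - 43*z + 4)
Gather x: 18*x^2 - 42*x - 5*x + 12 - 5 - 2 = 18*x^2 - 47*x + 5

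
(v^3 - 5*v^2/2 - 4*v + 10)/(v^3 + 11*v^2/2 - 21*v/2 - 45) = (2*v^3 - 5*v^2 - 8*v + 20)/(2*v^3 + 11*v^2 - 21*v - 90)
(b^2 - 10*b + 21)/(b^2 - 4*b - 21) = (b - 3)/(b + 3)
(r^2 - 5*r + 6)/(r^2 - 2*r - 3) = (r - 2)/(r + 1)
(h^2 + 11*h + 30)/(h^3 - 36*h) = (h + 5)/(h*(h - 6))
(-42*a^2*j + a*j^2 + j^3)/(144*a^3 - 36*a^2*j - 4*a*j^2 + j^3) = j*(-7*a - j)/(24*a^2 - 2*a*j - j^2)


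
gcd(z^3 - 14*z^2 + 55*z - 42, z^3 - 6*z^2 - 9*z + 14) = z^2 - 8*z + 7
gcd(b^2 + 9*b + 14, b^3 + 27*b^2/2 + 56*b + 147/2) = b + 7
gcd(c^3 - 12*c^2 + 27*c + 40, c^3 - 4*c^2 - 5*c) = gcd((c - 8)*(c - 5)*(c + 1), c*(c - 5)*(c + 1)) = c^2 - 4*c - 5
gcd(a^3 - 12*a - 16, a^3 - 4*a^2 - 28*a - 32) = a^2 + 4*a + 4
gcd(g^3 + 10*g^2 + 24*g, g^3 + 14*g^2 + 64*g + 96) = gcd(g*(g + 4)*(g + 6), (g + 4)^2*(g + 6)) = g^2 + 10*g + 24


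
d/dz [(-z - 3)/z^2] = (z + 6)/z^3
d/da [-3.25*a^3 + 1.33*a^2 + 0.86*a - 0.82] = -9.75*a^2 + 2.66*a + 0.86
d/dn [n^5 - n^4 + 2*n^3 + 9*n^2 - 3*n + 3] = 5*n^4 - 4*n^3 + 6*n^2 + 18*n - 3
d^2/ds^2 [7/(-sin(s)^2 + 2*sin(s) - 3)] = 14*(2*sin(s)^4 - 3*sin(s)^3 - 7*sin(s)^2 + 9*sin(s) - 1)/(sin(s)^2 - 2*sin(s) + 3)^3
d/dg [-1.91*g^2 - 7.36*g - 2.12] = -3.82*g - 7.36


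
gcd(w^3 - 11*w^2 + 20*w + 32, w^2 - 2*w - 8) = w - 4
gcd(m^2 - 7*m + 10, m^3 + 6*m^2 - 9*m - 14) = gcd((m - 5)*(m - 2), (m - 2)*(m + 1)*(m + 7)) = m - 2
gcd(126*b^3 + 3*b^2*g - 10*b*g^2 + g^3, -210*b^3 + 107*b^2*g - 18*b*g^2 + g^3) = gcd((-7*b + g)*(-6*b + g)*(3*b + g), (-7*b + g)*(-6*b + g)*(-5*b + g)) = 42*b^2 - 13*b*g + g^2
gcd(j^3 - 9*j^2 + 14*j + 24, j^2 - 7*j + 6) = j - 6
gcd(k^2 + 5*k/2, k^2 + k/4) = k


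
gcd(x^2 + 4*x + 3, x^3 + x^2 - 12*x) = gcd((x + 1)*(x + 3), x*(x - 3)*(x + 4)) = 1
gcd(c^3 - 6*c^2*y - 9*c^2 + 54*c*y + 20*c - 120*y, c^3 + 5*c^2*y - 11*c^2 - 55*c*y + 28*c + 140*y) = c - 4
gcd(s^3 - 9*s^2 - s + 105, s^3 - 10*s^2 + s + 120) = s^2 - 2*s - 15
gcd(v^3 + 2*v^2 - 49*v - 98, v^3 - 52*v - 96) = v + 2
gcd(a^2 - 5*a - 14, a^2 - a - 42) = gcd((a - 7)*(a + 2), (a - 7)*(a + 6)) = a - 7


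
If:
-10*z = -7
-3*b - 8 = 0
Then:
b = -8/3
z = 7/10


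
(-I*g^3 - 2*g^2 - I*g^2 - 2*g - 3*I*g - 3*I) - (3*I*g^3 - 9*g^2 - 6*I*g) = -4*I*g^3 + 7*g^2 - I*g^2 - 2*g + 3*I*g - 3*I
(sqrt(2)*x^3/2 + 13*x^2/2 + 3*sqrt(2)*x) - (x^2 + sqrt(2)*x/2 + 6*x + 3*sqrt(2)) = sqrt(2)*x^3/2 + 11*x^2/2 - 6*x + 5*sqrt(2)*x/2 - 3*sqrt(2)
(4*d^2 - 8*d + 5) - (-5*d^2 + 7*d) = 9*d^2 - 15*d + 5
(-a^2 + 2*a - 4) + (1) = -a^2 + 2*a - 3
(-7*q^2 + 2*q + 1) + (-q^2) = -8*q^2 + 2*q + 1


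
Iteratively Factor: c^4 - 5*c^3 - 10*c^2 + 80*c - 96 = (c - 2)*(c^3 - 3*c^2 - 16*c + 48) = (c - 3)*(c - 2)*(c^2 - 16) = (c - 4)*(c - 3)*(c - 2)*(c + 4)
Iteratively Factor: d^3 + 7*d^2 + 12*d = (d + 4)*(d^2 + 3*d) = d*(d + 4)*(d + 3)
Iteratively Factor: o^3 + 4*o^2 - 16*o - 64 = (o + 4)*(o^2 - 16) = (o - 4)*(o + 4)*(o + 4)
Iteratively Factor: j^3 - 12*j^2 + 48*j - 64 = (j - 4)*(j^2 - 8*j + 16) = (j - 4)^2*(j - 4)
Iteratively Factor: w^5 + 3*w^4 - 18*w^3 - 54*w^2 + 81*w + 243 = (w + 3)*(w^4 - 18*w^2 + 81) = (w + 3)^2*(w^3 - 3*w^2 - 9*w + 27) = (w + 3)^3*(w^2 - 6*w + 9) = (w - 3)*(w + 3)^3*(w - 3)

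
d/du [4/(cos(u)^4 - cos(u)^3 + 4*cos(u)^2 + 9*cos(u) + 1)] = 4*(4*cos(u)^3 - 3*cos(u)^2 + 8*cos(u) + 9)*sin(u)/(cos(u)^4 - cos(u)^3 + 4*cos(u)^2 + 9*cos(u) + 1)^2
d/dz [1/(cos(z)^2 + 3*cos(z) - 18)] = (2*cos(z) + 3)*sin(z)/(cos(z)^2 + 3*cos(z) - 18)^2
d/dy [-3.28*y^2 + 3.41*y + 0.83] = 3.41 - 6.56*y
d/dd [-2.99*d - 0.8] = -2.99000000000000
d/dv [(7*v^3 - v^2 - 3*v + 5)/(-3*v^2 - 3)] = (-7*v^4 - 24*v^2 + 12*v + 3)/(3*(v^4 + 2*v^2 + 1))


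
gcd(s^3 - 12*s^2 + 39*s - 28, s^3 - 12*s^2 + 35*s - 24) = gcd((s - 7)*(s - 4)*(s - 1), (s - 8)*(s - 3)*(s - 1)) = s - 1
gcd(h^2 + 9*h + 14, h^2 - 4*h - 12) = h + 2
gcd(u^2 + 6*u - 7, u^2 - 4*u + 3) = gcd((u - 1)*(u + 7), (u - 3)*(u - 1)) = u - 1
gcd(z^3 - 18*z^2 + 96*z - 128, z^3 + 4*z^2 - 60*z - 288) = z - 8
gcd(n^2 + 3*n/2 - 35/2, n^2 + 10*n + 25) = n + 5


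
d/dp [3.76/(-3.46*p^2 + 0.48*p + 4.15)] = (26.0192*p - 1.8048)/(-3.46*p^2 + 0.48*p + 4.15)^2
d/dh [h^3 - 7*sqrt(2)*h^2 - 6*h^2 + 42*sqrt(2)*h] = 3*h^2 - 14*sqrt(2)*h - 12*h + 42*sqrt(2)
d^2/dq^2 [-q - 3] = 0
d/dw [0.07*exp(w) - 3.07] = 0.07*exp(w)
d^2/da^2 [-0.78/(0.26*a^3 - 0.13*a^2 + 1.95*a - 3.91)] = ((1.2168*a - 0.2028)*(0.26*a^3 - 0.13*a^2 + 1.95*a - 3.91) - 0.78*(0.78*a^2 - 0.26*a + 1.95)*(1.56*a^2 - 0.52*a + 3.9))/(0.26*a^3 - 0.13*a^2 + 1.95*a - 3.91)^3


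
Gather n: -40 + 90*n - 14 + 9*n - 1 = 99*n - 55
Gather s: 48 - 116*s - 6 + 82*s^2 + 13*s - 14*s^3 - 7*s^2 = -14*s^3 + 75*s^2 - 103*s + 42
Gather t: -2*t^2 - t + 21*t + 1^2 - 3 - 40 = -2*t^2 + 20*t - 42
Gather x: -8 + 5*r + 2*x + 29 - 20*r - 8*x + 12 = -15*r - 6*x + 33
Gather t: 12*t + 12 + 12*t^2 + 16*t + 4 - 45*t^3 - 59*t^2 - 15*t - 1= -45*t^3 - 47*t^2 + 13*t + 15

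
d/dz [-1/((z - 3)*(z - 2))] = (2*z - 5)/((z - 3)^2*(z - 2)^2)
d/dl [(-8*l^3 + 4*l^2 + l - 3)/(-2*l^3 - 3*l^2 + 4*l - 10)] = (32*l^4 - 60*l^3 + 241*l^2 - 98*l + 2)/(4*l^6 + 12*l^5 - 7*l^4 + 16*l^3 + 76*l^2 - 80*l + 100)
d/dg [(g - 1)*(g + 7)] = 2*g + 6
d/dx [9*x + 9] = 9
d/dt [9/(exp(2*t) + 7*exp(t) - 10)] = (-18*exp(t) - 63)*exp(t)/(exp(2*t) + 7*exp(t) - 10)^2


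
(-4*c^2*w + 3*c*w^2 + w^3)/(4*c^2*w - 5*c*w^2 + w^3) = (4*c + w)/(-4*c + w)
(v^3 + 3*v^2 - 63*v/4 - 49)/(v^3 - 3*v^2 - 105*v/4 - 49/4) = (2*v^2 - v - 28)/(2*v^2 - 13*v - 7)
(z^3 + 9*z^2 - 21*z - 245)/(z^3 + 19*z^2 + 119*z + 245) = (z - 5)/(z + 5)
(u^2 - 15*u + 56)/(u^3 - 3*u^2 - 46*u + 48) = (u - 7)/(u^2 + 5*u - 6)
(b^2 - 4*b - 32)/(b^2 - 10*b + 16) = (b + 4)/(b - 2)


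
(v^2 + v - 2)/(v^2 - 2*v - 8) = (v - 1)/(v - 4)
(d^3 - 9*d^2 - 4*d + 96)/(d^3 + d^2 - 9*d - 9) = (d^2 - 12*d + 32)/(d^2 - 2*d - 3)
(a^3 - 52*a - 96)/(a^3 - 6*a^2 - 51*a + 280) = (a^2 + 8*a + 12)/(a^2 + 2*a - 35)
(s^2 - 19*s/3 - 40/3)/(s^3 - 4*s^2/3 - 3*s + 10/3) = (s - 8)/(s^2 - 3*s + 2)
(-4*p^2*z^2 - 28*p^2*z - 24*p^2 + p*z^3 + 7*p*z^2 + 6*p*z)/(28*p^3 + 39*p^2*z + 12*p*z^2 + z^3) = p*(-4*p*z^2 - 28*p*z - 24*p + z^3 + 7*z^2 + 6*z)/(28*p^3 + 39*p^2*z + 12*p*z^2 + z^3)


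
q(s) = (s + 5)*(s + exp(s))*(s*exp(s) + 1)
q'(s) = (s + 5)*(s + exp(s))*(s*exp(s) + exp(s)) + (s + 5)*(s*exp(s) + 1)*(exp(s) + 1) + (s + exp(s))*(s*exp(s) + 1) = (s + 1)*(s + 5)*(s + exp(s))*exp(s) + (s + 5)*(s*exp(s) + 1)*(exp(s) + 1) + (s + exp(s))*(s*exp(s) + 1)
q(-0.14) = 3.11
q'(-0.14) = 11.27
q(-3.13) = -4.98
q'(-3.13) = -0.44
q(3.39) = 28168.70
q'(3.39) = 65608.36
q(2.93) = 9595.73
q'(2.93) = 22591.03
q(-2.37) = -4.66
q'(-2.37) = 1.23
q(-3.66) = -4.41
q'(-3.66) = -1.71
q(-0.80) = -0.94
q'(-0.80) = 3.54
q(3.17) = 16854.39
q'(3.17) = 39442.92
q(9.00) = 8282458577.65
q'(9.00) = 18068500306.15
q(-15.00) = 150.00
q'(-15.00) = -25.00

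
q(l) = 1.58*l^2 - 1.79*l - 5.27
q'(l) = 3.16*l - 1.79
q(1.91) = -2.92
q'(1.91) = 4.25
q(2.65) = 1.08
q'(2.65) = 6.58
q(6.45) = 48.92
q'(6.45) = 18.59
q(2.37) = -0.64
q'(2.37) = 5.70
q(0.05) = -5.36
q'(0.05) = -1.63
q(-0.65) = -3.44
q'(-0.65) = -3.84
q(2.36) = -0.69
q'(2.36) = 5.67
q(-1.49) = 0.90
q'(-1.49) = -6.50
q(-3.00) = 14.32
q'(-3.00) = -11.27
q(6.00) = 40.87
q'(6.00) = 17.17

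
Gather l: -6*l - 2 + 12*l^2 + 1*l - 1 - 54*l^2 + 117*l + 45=-42*l^2 + 112*l + 42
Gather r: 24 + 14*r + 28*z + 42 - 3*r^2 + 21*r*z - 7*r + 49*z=-3*r^2 + r*(21*z + 7) + 77*z + 66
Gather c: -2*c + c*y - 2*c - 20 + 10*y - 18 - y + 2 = c*(y - 4) + 9*y - 36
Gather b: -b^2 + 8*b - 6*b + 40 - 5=-b^2 + 2*b + 35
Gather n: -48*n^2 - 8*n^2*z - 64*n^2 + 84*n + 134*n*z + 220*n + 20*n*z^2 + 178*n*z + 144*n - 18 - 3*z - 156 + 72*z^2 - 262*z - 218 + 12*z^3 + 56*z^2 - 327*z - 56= n^2*(-8*z - 112) + n*(20*z^2 + 312*z + 448) + 12*z^3 + 128*z^2 - 592*z - 448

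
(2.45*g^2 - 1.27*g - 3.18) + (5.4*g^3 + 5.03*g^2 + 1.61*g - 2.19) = 5.4*g^3 + 7.48*g^2 + 0.34*g - 5.37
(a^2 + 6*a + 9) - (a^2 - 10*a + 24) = 16*a - 15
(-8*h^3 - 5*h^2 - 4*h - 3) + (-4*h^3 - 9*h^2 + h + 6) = -12*h^3 - 14*h^2 - 3*h + 3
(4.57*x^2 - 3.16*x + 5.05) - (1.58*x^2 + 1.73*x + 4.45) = 2.99*x^2 - 4.89*x + 0.6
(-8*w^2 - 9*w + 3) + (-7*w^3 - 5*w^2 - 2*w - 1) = -7*w^3 - 13*w^2 - 11*w + 2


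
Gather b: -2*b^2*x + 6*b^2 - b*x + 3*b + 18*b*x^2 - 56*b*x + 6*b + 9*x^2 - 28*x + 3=b^2*(6 - 2*x) + b*(18*x^2 - 57*x + 9) + 9*x^2 - 28*x + 3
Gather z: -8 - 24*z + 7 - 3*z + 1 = -27*z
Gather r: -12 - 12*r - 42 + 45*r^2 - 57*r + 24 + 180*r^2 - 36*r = 225*r^2 - 105*r - 30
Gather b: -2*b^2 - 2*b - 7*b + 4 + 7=-2*b^2 - 9*b + 11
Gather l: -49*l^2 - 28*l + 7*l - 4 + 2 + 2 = -49*l^2 - 21*l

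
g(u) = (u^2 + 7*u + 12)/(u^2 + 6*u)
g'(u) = (-2*u - 6)*(u^2 + 7*u + 12)/(u^2 + 6*u)^2 + (2*u + 7)/(u^2 + 6*u) = (-u^2 - 24*u - 72)/(u^2*(u^2 + 12*u + 36))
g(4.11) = 1.39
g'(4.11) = -0.11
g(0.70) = 3.71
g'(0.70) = -4.06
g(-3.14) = 0.01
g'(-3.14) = -0.08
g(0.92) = 3.03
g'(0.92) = -2.34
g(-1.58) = -0.49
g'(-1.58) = -0.75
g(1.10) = 2.68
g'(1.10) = -1.63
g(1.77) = 2.00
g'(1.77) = -0.62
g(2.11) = 1.82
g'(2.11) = -0.43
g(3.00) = 1.56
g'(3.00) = -0.21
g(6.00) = 1.25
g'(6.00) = -0.05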